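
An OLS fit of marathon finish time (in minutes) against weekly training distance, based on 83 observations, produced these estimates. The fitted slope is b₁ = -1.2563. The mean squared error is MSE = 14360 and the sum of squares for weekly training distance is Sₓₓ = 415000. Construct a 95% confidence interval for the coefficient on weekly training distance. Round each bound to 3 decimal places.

SE(b₁) = √(MSE/Sₓₓ) = √(14360/415000) = 0.186017.
df = n − 2 = 81.
t* = t_{0.025, 81} = 1.989686.
Margin = t* × SE = 1.989686 × 0.186017 = 0.37012.
CI: -1.2563 ± 0.37012 → (-1.626, -0.886).
With 95% confidence, each one-unit increase in weekly training distance is associated with a change of between -1.626 and -0.886 minutes in marathon finish time.

(-1.626, -0.886)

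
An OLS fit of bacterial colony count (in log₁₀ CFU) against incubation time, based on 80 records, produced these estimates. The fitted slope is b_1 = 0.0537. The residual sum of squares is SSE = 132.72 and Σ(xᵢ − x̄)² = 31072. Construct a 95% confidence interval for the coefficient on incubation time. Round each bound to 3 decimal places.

(0.039, 0.068)

MSE = SSE/(n − 2) = 132.72/78 = 1.70154.
SE(b_1) = √(MSE/Sₓₓ) = √(1.70154/31072) = 0.00740008.
df = n − 2 = 78.
t* = t_{0.025, 78} = 1.990847.
Margin = t* × SE = 1.990847 × 0.00740008 = 0.01473.
CI: 0.0537 ± 0.01473 → (0.039, 0.068).
With 95% confidence, each one-unit increase in incubation time is associated with a change of between 0.039 and 0.068 log₁₀ CFU in bacterial colony count.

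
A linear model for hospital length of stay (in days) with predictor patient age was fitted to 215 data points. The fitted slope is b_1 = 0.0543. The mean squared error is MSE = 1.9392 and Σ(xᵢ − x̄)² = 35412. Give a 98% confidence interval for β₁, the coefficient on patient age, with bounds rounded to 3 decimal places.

SE(b_1) = √(MSE/Sₓₓ) = √(1.9392/35412) = 0.00740007.
df = n − 2 = 213.
t* = t_{0.01, 213} = 2.343982.
Margin = t* × SE = 2.343982 × 0.00740007 = 0.01735.
CI: 0.0543 ± 0.01735 → (0.037, 0.072).
With 98% confidence, each one-unit increase in patient age is associated with a change of between 0.037 and 0.072 days in hospital length of stay.

(0.037, 0.072)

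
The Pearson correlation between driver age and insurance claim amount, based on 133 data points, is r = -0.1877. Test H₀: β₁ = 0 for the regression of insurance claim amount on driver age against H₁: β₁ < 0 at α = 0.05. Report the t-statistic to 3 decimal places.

t = r·√(n − 2)/√(1 − r²) = -0.1877·√131/√0.964769 = -2.187.
df = n − 2 = 131.
One-sided p ≈ 0.0153, which is < 0.05, so reject H₀.
There is evidence of a linear association between driver age and insurance claim amount.

t = -2.187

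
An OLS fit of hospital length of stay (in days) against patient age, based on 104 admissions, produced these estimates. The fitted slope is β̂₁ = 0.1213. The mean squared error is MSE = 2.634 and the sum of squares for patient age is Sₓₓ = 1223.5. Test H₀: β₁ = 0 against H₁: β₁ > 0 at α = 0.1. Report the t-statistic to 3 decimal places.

t = 2.614

SE(β̂₁) = √(MSE/Sₓₓ) = √(2.634/1223.5) = 0.0463987.
t = 0.1213 / 0.0463987 = 2.614.
df = n − 2 = 102.
One-sided p ≈ 0.0051, which is < 0.1, so reject H₀.
There is evidence that the true slope on patient age is positive.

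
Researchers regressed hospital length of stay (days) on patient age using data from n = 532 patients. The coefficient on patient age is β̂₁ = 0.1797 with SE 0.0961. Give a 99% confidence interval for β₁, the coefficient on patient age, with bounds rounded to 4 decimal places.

(-0.0687, 0.4281)

df = n − 2 = 532 − 2 = 530.
t* = t_{0.005, 530} = 2.585137.
Margin = t* × SE = 2.585137 × 0.0961 = 0.248432.
CI: 0.1797 ± 0.248432 → (-0.0687, 0.4281).
With 99% confidence, each one-unit increase in patient age is associated with a change of between -0.0687 and 0.4281 days in hospital length of stay.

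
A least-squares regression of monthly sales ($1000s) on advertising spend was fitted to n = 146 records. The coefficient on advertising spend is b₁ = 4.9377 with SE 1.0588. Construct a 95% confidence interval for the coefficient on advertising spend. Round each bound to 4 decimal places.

df = n − 2 = 146 − 2 = 144.
t* = t_{0.025, 144} = 1.976575.
Margin = t* × SE = 1.976575 × 1.0588 = 2.092798.
CI: 4.9377 ± 2.092798 → (2.8449, 7.0305).
With 95% confidence, each one-unit increase in advertising spend is associated with a change of between 2.8449 and 7.0305 $1000s in monthly sales.

(2.8449, 7.0305)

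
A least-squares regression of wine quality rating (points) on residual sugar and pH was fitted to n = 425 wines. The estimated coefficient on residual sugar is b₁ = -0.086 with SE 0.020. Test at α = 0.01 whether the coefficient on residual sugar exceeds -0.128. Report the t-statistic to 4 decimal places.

t = 2.1000

H₀: β₁ = -0.128 vs H₁: β₁ > -0.128.
t = (b₁ − β₁⁰)/SE = (-0.086 − (-0.128)) / 0.020 = 2.1000.
df = n − k − 1 = 425 − 2 − 1 = 422.
One-sided p ≈ 0.0182, which is ≥ 0.01, so fail to reject H₀.
The data do not give significant evidence that the true slope on residual sugar exceeds -0.128 points per unit, holding the other predictors fixed.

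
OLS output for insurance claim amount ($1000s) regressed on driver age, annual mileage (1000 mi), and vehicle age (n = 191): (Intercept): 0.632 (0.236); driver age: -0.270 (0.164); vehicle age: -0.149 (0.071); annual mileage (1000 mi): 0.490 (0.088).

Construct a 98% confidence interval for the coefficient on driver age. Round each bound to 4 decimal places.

Read off: b = -0.270, SE = 0.164 for driver age.
df = n − k − 1 = 191 − 3 − 1 = 187.
t* = t_{0.01, 187} = 2.346454.
Margin = t* × SE = 2.346454 × 0.164 = 0.384818.
CI: -0.270 ± 0.384818 → (-0.6548, 0.1148).

(-0.6548, 0.1148)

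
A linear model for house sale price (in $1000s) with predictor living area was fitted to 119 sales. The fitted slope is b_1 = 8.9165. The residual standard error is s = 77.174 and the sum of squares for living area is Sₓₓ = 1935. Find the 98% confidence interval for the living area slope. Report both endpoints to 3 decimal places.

(4.778, 13.055)

SE(b_1) = s/√Sₓₓ = 77.174/√1935 = 1.75441.
df = n − 2 = 117.
t* = t_{0.01, 117} = 2.358642.
Margin = t* × SE = 2.358642 × 1.75441 = 4.13802.
CI: 8.9165 ± 4.13802 → (4.778, 13.055).
With 98% confidence, each one-unit increase in living area is associated with a change of between 4.778 and 13.055 $1000s in house sale price.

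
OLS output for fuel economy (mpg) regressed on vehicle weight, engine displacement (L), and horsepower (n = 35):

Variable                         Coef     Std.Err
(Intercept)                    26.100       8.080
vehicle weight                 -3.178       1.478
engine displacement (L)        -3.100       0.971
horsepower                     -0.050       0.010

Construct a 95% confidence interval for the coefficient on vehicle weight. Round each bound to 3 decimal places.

Read off: b = -3.178, SE = 1.478 for vehicle weight.
df = n − k − 1 = 35 − 3 − 1 = 31.
t* = t_{0.025, 31} = 2.039513.
Margin = t* × SE = 2.039513 × 1.478 = 3.01440.
CI: -3.178 ± 3.01440 → (-6.192, -0.164).

(-6.192, -0.164)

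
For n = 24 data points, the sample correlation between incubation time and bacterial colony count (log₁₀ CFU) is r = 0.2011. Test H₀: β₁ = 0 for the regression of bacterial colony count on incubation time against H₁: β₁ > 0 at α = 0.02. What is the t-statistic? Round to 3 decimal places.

t = r·√(n − 2)/√(1 − r²) = 0.2011·√22/√0.959559 = 0.963.
df = n − 2 = 22.
One-sided p ≈ 0.1730, which is ≥ 0.02, so fail to reject H₀.
The data do not give significant evidence of a linear association between incubation time and bacterial colony count.

t = 0.963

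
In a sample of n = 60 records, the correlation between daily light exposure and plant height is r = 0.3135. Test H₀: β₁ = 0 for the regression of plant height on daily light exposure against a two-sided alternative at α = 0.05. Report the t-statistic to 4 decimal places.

t = r·√(n − 2)/√(1 − r²) = 0.3135·√58/√0.901718 = 2.5143.
df = n − 2 = 58.
Two-sided p ≈ 0.0147, which is < 0.05, so reject H₀.
There is evidence of a linear association between daily light exposure and plant height.

t = 2.5143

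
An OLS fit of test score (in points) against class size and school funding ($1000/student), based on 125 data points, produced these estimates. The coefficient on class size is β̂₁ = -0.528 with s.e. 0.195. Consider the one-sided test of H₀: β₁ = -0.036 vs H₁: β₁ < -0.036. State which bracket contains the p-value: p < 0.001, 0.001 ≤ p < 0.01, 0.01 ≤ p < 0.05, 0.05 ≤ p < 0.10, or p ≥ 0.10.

0.001 ≤ p < 0.01

t = (-0.528 − (-0.036)) / 0.195 = -2.523.
df = n − k − 1 = 125 − 2 − 1 = 122.
One-sided p = P(T_{122} < t) ≈ 0.0065.
So 0.001 ≤ p < 0.01.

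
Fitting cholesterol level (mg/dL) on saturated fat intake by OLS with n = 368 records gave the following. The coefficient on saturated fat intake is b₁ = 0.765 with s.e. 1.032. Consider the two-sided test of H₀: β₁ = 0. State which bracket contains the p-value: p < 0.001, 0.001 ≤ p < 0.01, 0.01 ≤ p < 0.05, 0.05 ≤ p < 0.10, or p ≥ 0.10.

t = 0.765 / 1.032 = 0.741.
df = n − 2 = 368 − 2 = 366.
Two-sided p = 2·P(T_{366} > |t|) ≈ 0.4590.
So p ≥ 0.10.

p ≥ 0.10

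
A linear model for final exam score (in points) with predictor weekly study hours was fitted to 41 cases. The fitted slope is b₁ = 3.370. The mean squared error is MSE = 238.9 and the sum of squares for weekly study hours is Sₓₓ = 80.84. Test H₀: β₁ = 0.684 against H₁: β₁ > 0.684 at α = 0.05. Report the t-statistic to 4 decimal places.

SE(b₁) = √(MSE/Sₓₓ) = √(238.9/80.84) = 1.71908.
t = (3.370 − 0.684) / 1.71908 = 1.5625.
df = n − 2 = 39.
One-sided p ≈ 0.0631, which is ≥ 0.05, so fail to reject H₀.
The data do not give significant evidence that the true slope on weekly study hours exceeds 0.684 points per unit.

t = 1.5625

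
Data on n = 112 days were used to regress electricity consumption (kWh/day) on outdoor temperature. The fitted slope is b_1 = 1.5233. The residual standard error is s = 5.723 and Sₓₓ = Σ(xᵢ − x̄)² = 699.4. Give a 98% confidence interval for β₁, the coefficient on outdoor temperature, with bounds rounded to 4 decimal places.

SE(b_1) = s/√Sₓₓ = 5.723/√699.4 = 0.216402.
df = n − 2 = 110.
t* = t_{0.01, 110} = 2.360726.
Margin = t* × SE = 2.360726 × 0.216402 = 0.510866.
CI: 1.5233 ± 0.510866 → (1.0124, 2.0342).
With 98% confidence, each one-unit increase in outdoor temperature is associated with a change of between 1.0124 and 2.0342 kWh/day in electricity consumption.

(1.0124, 2.0342)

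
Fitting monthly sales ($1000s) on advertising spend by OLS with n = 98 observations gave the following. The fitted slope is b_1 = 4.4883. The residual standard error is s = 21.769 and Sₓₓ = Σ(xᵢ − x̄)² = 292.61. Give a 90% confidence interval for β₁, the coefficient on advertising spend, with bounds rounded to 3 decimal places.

SE(b_1) = s/√Sₓₓ = 21.769/√292.61 = 1.27261.
df = n − 2 = 96.
t* = t_{0.05, 96} = 1.660881.
Margin = t* × SE = 1.660881 × 1.27261 = 2.11365.
CI: 4.4883 ± 2.11365 → (2.375, 6.602).
With 90% confidence, each one-unit increase in advertising spend is associated with a change of between 2.375 and 6.602 $1000s in monthly sales.

(2.375, 6.602)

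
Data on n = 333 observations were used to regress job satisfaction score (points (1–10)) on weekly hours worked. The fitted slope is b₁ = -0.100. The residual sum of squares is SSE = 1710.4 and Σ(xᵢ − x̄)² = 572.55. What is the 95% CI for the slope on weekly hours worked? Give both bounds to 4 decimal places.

(-0.2869, 0.0869)

MSE = SSE/(n − 2) = 1710.4/331 = 5.16737.
SE(b₁) = √(MSE/Sₓₓ) = √(5.16737/572.55) = 0.095001.
df = n − 2 = 331.
t* = t_{0.025, 331} = 1.967157.
Margin = t* × SE = 1.967157 × 0.095001 = 0.186882.
CI: -0.100 ± 0.186882 → (-0.2869, 0.0869).
With 95% confidence, each one-unit increase in weekly hours worked is associated with a change of between -0.2869 and 0.0869 points (1–10) in job satisfaction score.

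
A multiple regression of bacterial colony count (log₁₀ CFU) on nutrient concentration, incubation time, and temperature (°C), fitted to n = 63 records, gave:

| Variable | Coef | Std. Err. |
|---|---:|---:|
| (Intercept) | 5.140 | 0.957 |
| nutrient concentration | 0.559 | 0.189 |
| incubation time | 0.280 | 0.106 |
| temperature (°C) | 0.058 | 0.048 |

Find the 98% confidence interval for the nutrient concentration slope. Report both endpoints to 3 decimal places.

Read off: b = 0.559, SE = 0.189 for nutrient concentration.
df = n − k − 1 = 63 − 3 − 1 = 59.
t* = t_{0.01, 59} = 2.391229.
Margin = t* × SE = 2.391229 × 0.189 = 0.45194.
CI: 0.559 ± 0.45194 → (0.107, 1.011).

(0.107, 1.011)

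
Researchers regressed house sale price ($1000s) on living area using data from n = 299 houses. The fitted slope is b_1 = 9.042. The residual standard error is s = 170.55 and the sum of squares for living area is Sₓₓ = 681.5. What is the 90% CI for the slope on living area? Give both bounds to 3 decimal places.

(-1.738, 19.822)

SE(b_1) = s/√Sₓₓ = 170.55/√681.5 = 6.53309.
df = n − 2 = 297.
t* = t_{0.05, 297} = 1.65.
Margin = t* × SE = 1.65 × 6.53309 = 10.77960.
CI: 9.042 ± 10.77960 → (-1.738, 19.822).
With 90% confidence, each one-unit increase in living area is associated with a change of between -1.738 and 19.822 $1000s in house sale price.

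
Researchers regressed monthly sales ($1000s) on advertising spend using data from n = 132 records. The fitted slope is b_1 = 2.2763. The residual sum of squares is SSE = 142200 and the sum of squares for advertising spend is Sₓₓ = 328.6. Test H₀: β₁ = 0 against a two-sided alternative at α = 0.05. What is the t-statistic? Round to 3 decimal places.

t = 1.248

MSE = SSE/(n − 2) = 142200/130 = 1093.85.
SE(b_1) = √(MSE/Sₓₓ) = √(1093.85/328.6) = 1.8245.
t = 2.2763 / 1.8245 = 1.248.
df = n − 2 = 130.
Two-sided p ≈ 0.2144, which is ≥ 0.05, so fail to reject H₀.
The data do not give significant evidence of an association between advertising spend and monthly sales.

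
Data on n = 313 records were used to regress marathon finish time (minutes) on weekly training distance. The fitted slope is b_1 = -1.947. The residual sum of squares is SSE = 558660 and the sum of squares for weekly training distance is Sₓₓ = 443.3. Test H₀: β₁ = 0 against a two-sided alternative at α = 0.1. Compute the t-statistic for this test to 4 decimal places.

MSE = SSE/(n − 2) = 558660/311 = 1796.33.
SE(b_1) = √(MSE/Sₓₓ) = √(1796.33/443.3) = 2.013.
t = -1.947 / 2.013 = -0.9672.
df = n − 2 = 311.
Two-sided p ≈ 0.3342, which is ≥ 0.1, so fail to reject H₀.
The data do not give significant evidence of an association between weekly training distance and marathon finish time.

t = -0.9672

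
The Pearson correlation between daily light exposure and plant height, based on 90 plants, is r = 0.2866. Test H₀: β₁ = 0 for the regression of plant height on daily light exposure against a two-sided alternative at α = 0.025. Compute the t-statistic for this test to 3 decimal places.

t = 2.806

t = r·√(n − 2)/√(1 − r²) = 0.2866·√88/√0.91786 = 2.806.
df = n − 2 = 88.
Two-sided p ≈ 0.0062, which is < 0.025, so reject H₀.
There is evidence of a linear association between daily light exposure and plant height.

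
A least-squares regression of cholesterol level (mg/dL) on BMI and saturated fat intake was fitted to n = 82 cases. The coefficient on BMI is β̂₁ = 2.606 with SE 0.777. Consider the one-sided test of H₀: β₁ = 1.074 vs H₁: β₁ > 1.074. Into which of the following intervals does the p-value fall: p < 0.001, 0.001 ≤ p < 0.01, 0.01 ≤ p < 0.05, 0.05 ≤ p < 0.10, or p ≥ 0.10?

0.01 ≤ p < 0.05

t = (2.606 − 1.074) / 0.777 = 1.972.
df = n − k − 1 = 82 − 2 − 1 = 79.
One-sided p = P(T_{79} > t) ≈ 0.0261.
So 0.01 ≤ p < 0.05.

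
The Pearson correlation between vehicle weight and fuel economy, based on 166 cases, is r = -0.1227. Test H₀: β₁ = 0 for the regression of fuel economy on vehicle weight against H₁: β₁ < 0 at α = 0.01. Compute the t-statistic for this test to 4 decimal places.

t = -1.5833

t = r·√(n − 2)/√(1 − r²) = -0.1227·√164/√0.984945 = -1.5833.
df = n − 2 = 164.
One-sided p ≈ 0.0576, which is ≥ 0.01, so fail to reject H₀.
The data do not give significant evidence of a linear association between vehicle weight and fuel economy.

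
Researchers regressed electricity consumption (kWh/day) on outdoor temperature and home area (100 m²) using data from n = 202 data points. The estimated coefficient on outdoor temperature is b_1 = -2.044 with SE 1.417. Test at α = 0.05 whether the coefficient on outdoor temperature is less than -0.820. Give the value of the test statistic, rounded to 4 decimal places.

H₀: β₁ = -0.820 vs H₁: β₁ < -0.820.
t = (b_1 − β₁⁰)/SE = (-2.044 − (-0.820)) / 1.417 = -0.8638.
df = n − k − 1 = 202 − 2 − 1 = 199.
One-sided p ≈ 0.1944, which is ≥ 0.05, so fail to reject H₀.
The data do not give significant evidence that the true slope on outdoor temperature is below -0.820 kWh/day per unit, holding the other predictors fixed.

t = -0.8638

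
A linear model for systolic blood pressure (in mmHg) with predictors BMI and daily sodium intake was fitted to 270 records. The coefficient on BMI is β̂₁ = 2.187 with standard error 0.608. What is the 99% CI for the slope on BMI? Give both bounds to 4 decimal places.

(0.6096, 3.7644)

df = n − k − 1 = 270 − 2 − 1 = 267.
t* = t_{0.005, 267} = 2.594368.
Margin = t* × SE = 2.594368 × 0.608 = 1.577376.
CI: 2.187 ± 1.577376 → (0.6096, 3.7644).
With 99% confidence, each one-unit increase in BMI is associated with a change of between 0.6096 and 3.7644 mmHg in systolic blood pressure, holding the other predictors fixed.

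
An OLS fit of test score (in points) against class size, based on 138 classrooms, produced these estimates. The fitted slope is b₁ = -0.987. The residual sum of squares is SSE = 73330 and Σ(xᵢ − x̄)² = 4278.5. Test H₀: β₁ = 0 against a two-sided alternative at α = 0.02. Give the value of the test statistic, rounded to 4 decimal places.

MSE = SSE/(n − 2) = 73330/136 = 539.191.
SE(b₁) = √(MSE/Sₓₓ) = √(539.191/4278.5) = 0.354998.
t = -0.987 / 0.354998 = -2.7803.
df = n − 2 = 136.
Two-sided p ≈ 0.0062, which is < 0.02, so reject H₀.
There is evidence that class size is associated with test score.

t = -2.7803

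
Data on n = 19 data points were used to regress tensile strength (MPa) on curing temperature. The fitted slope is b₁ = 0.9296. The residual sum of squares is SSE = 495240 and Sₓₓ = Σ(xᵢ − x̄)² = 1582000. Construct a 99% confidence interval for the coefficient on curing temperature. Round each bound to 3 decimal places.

(0.536, 1.323)

MSE = SSE/(n − 2) = 495240/17 = 29131.8.
SE(b₁) = √(MSE/Sₓₓ) = √(29131.8/1582000) = 0.1357.
df = n − 2 = 17.
t* = t_{0.005, 17} = 2.898231.
Margin = t* × SE = 2.898231 × 0.1357 = 0.39329.
CI: 0.9296 ± 0.39329 → (0.536, 1.323).
With 99% confidence, each one-unit increase in curing temperature is associated with a change of between 0.536 and 1.323 MPa in tensile strength.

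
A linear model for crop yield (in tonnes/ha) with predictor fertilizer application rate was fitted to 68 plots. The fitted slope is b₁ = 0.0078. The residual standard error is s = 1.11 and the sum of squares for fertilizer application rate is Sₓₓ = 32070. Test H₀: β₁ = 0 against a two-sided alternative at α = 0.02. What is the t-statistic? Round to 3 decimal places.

SE(b₁) = s/√Sₓₓ = 1.11/√32070 = 0.00619831.
t = 0.0078 / 0.00619831 = 1.258.
df = n − 2 = 66.
Two-sided p ≈ 0.2127, which is ≥ 0.02, so fail to reject H₀.
The data do not give significant evidence of an association between fertilizer application rate and crop yield.

t = 1.258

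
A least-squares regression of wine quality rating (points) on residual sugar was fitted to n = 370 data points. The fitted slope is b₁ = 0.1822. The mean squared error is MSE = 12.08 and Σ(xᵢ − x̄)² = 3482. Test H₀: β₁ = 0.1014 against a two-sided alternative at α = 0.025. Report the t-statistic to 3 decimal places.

SE(b₁) = √(MSE/Sₓₓ) = √(12.08/3482) = 0.0589005.
t = (0.1822 − 0.1014) / 0.0589005 = 1.372.
df = n − 2 = 368.
Two-sided p ≈ 0.1710, which is ≥ 0.025, so fail to reject H₀.
The data are consistent with a true slope of 0.1014 points per unit of residual sugar.

t = 1.372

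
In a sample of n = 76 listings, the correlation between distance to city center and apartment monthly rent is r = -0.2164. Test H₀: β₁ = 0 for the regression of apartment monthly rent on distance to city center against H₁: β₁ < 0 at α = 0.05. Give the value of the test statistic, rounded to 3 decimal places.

t = r·√(n − 2)/√(1 − r²) = -0.2164·√74/√0.953171 = -1.907.
df = n − 2 = 74.
One-sided p ≈ 0.0302, which is < 0.05, so reject H₀.
There is evidence of a linear association between distance to city center and apartment monthly rent.

t = -1.907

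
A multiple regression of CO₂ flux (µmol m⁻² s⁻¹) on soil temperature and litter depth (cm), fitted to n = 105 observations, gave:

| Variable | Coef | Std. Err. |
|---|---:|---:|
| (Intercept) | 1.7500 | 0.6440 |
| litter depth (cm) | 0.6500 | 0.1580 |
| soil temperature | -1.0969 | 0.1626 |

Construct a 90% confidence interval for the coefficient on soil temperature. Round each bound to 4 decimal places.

(-1.3668, -0.8270)

Read off: b = -1.0969, SE = 0.1626 for soil temperature.
df = n − k − 1 = 105 − 2 − 1 = 102.
t* = t_{0.05, 102} = 1.65993.
Margin = t* × SE = 1.65993 × 0.1626 = 0.269905.
CI: -1.0969 ± 0.269905 → (-1.3668, -0.8270).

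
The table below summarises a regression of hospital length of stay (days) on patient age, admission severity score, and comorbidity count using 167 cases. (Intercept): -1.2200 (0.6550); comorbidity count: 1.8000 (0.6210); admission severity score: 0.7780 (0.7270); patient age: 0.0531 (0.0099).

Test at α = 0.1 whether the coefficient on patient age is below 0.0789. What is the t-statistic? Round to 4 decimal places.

t = -2.6061

Read off: b = 0.0531, SE = 0.0099 for patient age.
H₀: β₁ = 0.0789 vs H₁: β₁ < 0.0789.
t = (0.0531 − 0.0789) / 0.0099 = -2.6061.
df = n − k − 1 = 167 − 3 − 1 = 163.
One-sided p ≈ 0.0050, which is < 0.1, so reject H₀.
There is evidence that the true slope on patient age is below 0.0789 days per unit, holding the other predictors fixed.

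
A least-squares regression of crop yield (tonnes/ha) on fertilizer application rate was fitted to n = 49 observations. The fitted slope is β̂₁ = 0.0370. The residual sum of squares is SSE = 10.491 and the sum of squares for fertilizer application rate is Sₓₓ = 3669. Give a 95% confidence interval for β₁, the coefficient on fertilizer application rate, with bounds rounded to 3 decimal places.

MSE = SSE/(n − 2) = 10.491/47 = 0.223213.
SE(β̂₁) = √(MSE/Sₓₓ) = √(0.223213/3669) = 0.00779984.
df = n − 2 = 47.
t* = t_{0.025, 47} = 2.011741.
Margin = t* × SE = 2.011741 × 0.00779984 = 0.01569.
CI: 0.0370 ± 0.01569 → (0.021, 0.053).
With 95% confidence, each one-unit increase in fertilizer application rate is associated with a change of between 0.021 and 0.053 tonnes/ha in crop yield.

(0.021, 0.053)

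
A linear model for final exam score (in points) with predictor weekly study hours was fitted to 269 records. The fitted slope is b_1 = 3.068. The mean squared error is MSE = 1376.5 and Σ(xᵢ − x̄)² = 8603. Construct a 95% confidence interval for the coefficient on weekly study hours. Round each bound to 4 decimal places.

(2.2804, 3.8556)

SE(b_1) = √(MSE/Sₓₓ) = √(1376.5/8603) = 0.400003.
df = n − 2 = 267.
t* = t_{0.025, 267} = 1.968889.
Margin = t* × SE = 1.968889 × 0.400003 = 0.787561.
CI: 3.068 ± 0.787561 → (2.2804, 3.8556).
With 95% confidence, each one-unit increase in weekly study hours is associated with a change of between 2.2804 and 3.8556 points in final exam score.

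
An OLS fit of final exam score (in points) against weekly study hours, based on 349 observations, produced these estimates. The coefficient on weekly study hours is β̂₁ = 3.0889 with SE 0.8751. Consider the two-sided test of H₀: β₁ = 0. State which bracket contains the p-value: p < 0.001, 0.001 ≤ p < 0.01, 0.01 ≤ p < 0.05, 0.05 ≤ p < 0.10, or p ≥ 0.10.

t = 3.0889 / 0.8751 = 3.530.
df = n − 2 = 349 − 2 = 347.
Two-sided p = 2·P(T_{347} > |t|) ≈ 0.0005.
So p < 0.001.

p < 0.001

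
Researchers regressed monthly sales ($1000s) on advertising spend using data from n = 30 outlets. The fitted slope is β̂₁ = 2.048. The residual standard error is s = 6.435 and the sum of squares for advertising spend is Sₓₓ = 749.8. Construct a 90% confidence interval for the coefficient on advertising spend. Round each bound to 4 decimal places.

(1.6482, 2.4478)

SE(β̂₁) = s/√Sₓₓ = 6.435/√749.8 = 0.235004.
df = n − 2 = 28.
t* = t_{0.05, 28} = 1.701131.
Margin = t* × SE = 1.701131 × 0.235004 = 0.399773.
CI: 2.048 ± 0.399773 → (1.6482, 2.4478).
With 90% confidence, each one-unit increase in advertising spend is associated with a change of between 1.6482 and 2.4478 $1000s in monthly sales.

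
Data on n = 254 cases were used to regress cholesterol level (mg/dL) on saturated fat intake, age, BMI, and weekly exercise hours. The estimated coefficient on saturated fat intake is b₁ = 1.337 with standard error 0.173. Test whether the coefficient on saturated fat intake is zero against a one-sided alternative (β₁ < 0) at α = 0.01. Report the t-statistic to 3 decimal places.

t = 7.728

H₀: β₁ = 0 vs H₁: β₁ < 0.
t = (b₁ − β₁⁰)/SE = 1.337 / 0.173 = 7.728.
df = n − k − 1 = 254 − 4 − 1 = 249.
One-sided p ≈ 1.0000, which is ≥ 0.01, so fail to reject H₀.
The data do not give significant evidence that the true slope on saturated fat intake is negative, holding the other predictors fixed.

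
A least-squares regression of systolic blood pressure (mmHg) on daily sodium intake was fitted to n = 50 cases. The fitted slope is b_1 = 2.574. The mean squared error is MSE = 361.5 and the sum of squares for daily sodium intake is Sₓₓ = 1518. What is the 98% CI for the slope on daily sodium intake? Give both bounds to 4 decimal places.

SE(b_1) = √(MSE/Sₓₓ) = √(361.5/1518) = 0.487998.
df = n − 2 = 48.
t* = t_{0.01, 48} = 2.406581.
Margin = t* × SE = 2.406581 × 0.487998 = 1.174407.
CI: 2.574 ± 1.174407 → (1.3996, 3.7484).
With 98% confidence, each one-unit increase in daily sodium intake is associated with a change of between 1.3996 and 3.7484 mmHg in systolic blood pressure.

(1.3996, 3.7484)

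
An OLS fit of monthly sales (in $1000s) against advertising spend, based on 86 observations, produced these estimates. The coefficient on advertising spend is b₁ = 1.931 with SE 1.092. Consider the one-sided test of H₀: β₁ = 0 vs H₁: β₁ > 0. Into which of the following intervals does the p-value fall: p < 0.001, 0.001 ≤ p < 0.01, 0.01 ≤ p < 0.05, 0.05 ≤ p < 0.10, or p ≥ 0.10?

0.01 ≤ p < 0.05

t = 1.931 / 1.092 = 1.768.
df = n − 2 = 86 − 2 = 84.
One-sided p = P(T_{84} > t) ≈ 0.0403.
So 0.01 ≤ p < 0.05.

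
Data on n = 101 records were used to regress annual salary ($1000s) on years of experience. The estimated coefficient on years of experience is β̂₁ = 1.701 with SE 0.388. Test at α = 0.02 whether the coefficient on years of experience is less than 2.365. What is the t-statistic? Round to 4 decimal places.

t = -1.7113

H₀: β₁ = 2.365 vs H₁: β₁ < 2.365.
t = (β̂₁ − β₁⁰)/SE = (1.701 − 2.365) / 0.388 = -1.7113.
df = n − 2 = 101 − 2 = 99.
One-sided p ≈ 0.0451, which is ≥ 0.02, so fail to reject H₀.
The data do not give significant evidence that the true slope on years of experience is below 2.365 $1000s per unit.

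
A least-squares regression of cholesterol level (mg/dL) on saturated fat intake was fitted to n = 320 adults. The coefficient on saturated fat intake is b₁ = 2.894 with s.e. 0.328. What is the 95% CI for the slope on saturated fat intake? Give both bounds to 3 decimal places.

(2.249, 3.539)

df = n − 2 = 320 − 2 = 318.
t* = t_{0.025, 318} = 1.967452.
Margin = t* × SE = 1.967452 × 0.328 = 0.64532.
CI: 2.894 ± 0.64532 → (2.249, 3.539).
With 95% confidence, each one-unit increase in saturated fat intake is associated with a change of between 2.249 and 3.539 mg/dL in cholesterol level.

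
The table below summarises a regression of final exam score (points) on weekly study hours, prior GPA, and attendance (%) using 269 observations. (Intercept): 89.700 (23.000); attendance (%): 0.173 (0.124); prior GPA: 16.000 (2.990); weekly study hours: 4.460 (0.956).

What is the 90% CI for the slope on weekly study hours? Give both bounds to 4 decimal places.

Read off: b = 4.460, SE = 0.956 for weekly study hours.
df = n − k − 1 = 269 − 3 − 1 = 265.
t* = t_{0.05, 265} = 1.650624.
Margin = t* × SE = 1.650624 × 0.956 = 1.577997.
CI: 4.460 ± 1.577997 → (2.8820, 6.0380).

(2.8820, 6.0380)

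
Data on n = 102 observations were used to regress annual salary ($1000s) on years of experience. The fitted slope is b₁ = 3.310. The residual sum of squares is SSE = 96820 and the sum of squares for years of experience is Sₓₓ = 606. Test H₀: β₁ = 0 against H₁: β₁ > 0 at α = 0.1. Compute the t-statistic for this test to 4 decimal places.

MSE = SSE/(n − 2) = 96820/100 = 968.2.
SE(b₁) = √(MSE/Sₓₓ) = √(968.2/606) = 1.264.
t = 3.310 / 1.264 = 2.6187.
df = n − 2 = 100.
One-sided p ≈ 0.0051, which is < 0.1, so reject H₀.
There is evidence that the true slope on years of experience is positive.

t = 2.6187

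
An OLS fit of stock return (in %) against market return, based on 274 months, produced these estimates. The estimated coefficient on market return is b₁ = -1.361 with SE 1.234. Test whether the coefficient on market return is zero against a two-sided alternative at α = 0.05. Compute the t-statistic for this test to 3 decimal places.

H₀: β₁ = 0 vs H₁: β₁ ≠ 0.
t = (b₁ − β₁⁰)/SE = -1.361 / 1.234 = -1.103.
df = n − 2 = 274 − 2 = 272.
Two-sided p ≈ 0.2710, which is ≥ 0.05, so fail to reject H₀.
The data do not give significant evidence of an association between market return and stock return.

t = -1.103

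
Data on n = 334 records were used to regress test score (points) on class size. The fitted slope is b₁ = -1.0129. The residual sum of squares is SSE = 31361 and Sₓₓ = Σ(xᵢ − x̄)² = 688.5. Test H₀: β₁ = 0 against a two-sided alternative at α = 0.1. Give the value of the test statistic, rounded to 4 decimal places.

t = -2.7346

MSE = SSE/(n − 2) = 31361/332 = 94.4608.
SE(b₁) = √(MSE/Sₓₓ) = √(94.4608/688.5) = 0.370403.
t = -1.0129 / 0.370403 = -2.7346.
df = n − 2 = 332.
Two-sided p ≈ 0.0066, which is < 0.1, so reject H₀.
There is evidence that class size is associated with test score.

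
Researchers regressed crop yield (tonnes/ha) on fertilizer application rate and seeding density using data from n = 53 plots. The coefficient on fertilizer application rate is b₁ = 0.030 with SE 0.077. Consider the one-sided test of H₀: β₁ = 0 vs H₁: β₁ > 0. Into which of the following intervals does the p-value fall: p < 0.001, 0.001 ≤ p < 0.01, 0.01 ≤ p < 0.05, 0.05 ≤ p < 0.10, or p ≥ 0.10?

p ≥ 0.10

t = 0.030 / 0.077 = 0.390.
df = n − k − 1 = 53 − 2 − 1 = 50.
One-sided p = P(T_{50} > t) ≈ 0.3492.
So p ≥ 0.10.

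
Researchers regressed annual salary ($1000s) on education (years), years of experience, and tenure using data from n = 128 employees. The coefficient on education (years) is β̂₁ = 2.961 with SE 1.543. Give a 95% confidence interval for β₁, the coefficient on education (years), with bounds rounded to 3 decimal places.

df = n − k − 1 = 128 − 3 − 1 = 124.
t* = t_{0.025, 124} = 1.97928.
Margin = t* × SE = 1.97928 × 1.543 = 3.05403.
CI: 2.961 ± 3.05403 → (-0.093, 6.015).
With 95% confidence, each one-unit increase in education (years) is associated with a change of between -0.093 and 6.015 $1000s in annual salary, holding the other predictors fixed.

(-0.093, 6.015)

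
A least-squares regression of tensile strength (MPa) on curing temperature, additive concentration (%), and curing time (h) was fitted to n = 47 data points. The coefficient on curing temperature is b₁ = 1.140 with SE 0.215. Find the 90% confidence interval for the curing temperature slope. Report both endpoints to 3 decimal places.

df = n − k − 1 = 47 − 3 − 1 = 43.
t* = t_{0.05, 43} = 1.681071.
Margin = t* × SE = 1.681071 × 0.215 = 0.36143.
CI: 1.140 ± 0.36143 → (0.779, 1.501).
With 90% confidence, each one-unit increase in curing temperature is associated with a change of between 0.779 and 1.501 MPa in tensile strength, holding the other predictors fixed.

(0.779, 1.501)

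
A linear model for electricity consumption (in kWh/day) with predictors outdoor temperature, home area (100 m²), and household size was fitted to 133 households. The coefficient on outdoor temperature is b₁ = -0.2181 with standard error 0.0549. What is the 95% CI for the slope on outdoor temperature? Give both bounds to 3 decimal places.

(-0.327, -0.109)

df = n − k − 1 = 133 − 3 − 1 = 129.
t* = t_{0.025, 129} = 1.978524.
Margin = t* × SE = 1.978524 × 0.0549 = 0.10862.
CI: -0.2181 ± 0.10862 → (-0.327, -0.109).
With 95% confidence, each one-unit increase in outdoor temperature is associated with a change of between -0.327 and -0.109 kWh/day in electricity consumption, holding the other predictors fixed.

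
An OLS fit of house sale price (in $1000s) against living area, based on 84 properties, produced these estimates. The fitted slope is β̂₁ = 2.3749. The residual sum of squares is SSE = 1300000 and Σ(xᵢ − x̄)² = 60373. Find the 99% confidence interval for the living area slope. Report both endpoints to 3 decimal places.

MSE = SSE/(n − 2) = 1300000/82 = 15853.7.
SE(β̂₁) = √(MSE/Sₓₓ) = √(15853.7/60373) = 0.51244.
df = n − 2 = 82.
t* = t_{0.005, 82} = 2.637123.
Margin = t* × SE = 2.637123 × 0.51244 = 1.35137.
CI: 2.3749 ± 1.35137 → (1.024, 3.726).
With 99% confidence, each one-unit increase in living area is associated with a change of between 1.024 and 3.726 $1000s in house sale price.

(1.024, 3.726)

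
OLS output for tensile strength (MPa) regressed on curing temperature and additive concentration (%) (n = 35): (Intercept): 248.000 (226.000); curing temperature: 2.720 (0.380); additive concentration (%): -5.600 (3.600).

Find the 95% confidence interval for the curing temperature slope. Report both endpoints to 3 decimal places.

(1.946, 3.494)

Read off: b = 2.720, SE = 0.380 for curing temperature.
df = n − k − 1 = 35 − 2 − 1 = 32.
t* = t_{0.025, 32} = 2.036933.
Margin = t* × SE = 2.036933 × 0.380 = 0.77403.
CI: 2.720 ± 0.77403 → (1.946, 3.494).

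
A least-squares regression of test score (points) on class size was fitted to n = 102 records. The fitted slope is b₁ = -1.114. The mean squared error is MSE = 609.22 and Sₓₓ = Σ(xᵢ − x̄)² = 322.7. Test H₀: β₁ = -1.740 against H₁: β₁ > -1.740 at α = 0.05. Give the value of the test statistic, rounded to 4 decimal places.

SE(b₁) = √(MSE/Sₓₓ) = √(609.22/322.7) = 1.374.
t = (-1.114 − (-1.740)) / 1.374 = 0.4556.
df = n − 2 = 100.
One-sided p ≈ 0.3248, which is ≥ 0.05, so fail to reject H₀.
The data do not give significant evidence that the true slope on class size exceeds -1.740 points per unit.

t = 0.4556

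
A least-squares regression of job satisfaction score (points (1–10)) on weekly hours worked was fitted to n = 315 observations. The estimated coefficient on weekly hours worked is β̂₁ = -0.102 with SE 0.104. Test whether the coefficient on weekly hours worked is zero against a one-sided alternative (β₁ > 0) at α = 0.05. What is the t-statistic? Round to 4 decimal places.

t = -0.9808

H₀: β₁ = 0 vs H₁: β₁ > 0.
t = (β̂₁ − β₁⁰)/SE = -0.102 / 0.104 = -0.9808.
df = n − 2 = 315 − 2 = 313.
One-sided p ≈ 0.8363, which is ≥ 0.05, so fail to reject H₀.
The data do not give significant evidence that the true slope on weekly hours worked is positive.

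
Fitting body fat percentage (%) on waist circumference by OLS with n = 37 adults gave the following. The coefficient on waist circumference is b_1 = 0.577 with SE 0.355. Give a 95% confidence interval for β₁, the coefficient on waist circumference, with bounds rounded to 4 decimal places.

df = n − 2 = 37 − 2 = 35.
t* = t_{0.025, 35} = 2.030108.
Margin = t* × SE = 2.030108 × 0.355 = 0.720688.
CI: 0.577 ± 0.720688 → (-0.1437, 1.2977).
With 95% confidence, each one-unit increase in waist circumference is associated with a change of between -0.1437 and 1.2977 % in body fat percentage.

(-0.1437, 1.2977)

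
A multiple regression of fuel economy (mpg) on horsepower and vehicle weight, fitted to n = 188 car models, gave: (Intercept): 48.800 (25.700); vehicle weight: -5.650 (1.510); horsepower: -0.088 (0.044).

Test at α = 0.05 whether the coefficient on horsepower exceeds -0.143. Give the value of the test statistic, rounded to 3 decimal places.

t = 1.250

Read off: b = -0.088, SE = 0.044 for horsepower.
H₀: β₁ = -0.143 vs H₁: β₁ > -0.143.
t = (-0.088 − (-0.143)) / 0.044 = 1.250.
df = n − k − 1 = 188 − 2 − 1 = 185.
One-sided p ≈ 0.1064, which is ≥ 0.05, so fail to reject H₀.
The data do not give significant evidence that the true slope on horsepower exceeds -0.143 mpg per unit, holding the other predictors fixed.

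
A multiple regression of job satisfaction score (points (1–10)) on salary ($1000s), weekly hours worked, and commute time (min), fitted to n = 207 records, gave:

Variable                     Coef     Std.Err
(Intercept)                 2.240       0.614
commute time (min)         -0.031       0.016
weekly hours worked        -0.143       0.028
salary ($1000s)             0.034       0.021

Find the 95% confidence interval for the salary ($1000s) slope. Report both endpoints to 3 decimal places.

(-0.007, 0.075)

Read off: b = 0.034, SE = 0.021 for salary ($1000s).
df = n − k − 1 = 207 − 3 − 1 = 203.
t* = t_{0.025, 203} = 1.971719.
Margin = t* × SE = 1.971719 × 0.021 = 0.04141.
CI: 0.034 ± 0.04141 → (-0.007, 0.075).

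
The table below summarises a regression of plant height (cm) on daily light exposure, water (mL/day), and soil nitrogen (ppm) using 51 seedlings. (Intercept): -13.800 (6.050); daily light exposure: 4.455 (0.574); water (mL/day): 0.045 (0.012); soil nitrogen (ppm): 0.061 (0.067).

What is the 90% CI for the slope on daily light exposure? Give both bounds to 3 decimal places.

Read off: b = 4.455, SE = 0.574 for daily light exposure.
df = n − k − 1 = 51 − 3 − 1 = 47.
t* = t_{0.05, 47} = 1.677927.
Margin = t* × SE = 1.677927 × 0.574 = 0.96313.
CI: 4.455 ± 0.96313 → (3.492, 5.418).

(3.492, 5.418)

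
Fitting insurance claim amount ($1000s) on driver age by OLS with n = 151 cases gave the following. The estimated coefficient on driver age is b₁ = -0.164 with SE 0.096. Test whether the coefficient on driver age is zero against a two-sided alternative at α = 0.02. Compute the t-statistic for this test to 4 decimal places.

H₀: β₁ = 0 vs H₁: β₁ ≠ 0.
t = (b₁ − β₁⁰)/SE = -0.164 / 0.096 = -1.7083.
df = n − 2 = 151 − 2 = 149.
Two-sided p ≈ 0.0897, which is ≥ 0.02, so fail to reject H₀.
The data do not give significant evidence of an association between driver age and insurance claim amount.

t = -1.7083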